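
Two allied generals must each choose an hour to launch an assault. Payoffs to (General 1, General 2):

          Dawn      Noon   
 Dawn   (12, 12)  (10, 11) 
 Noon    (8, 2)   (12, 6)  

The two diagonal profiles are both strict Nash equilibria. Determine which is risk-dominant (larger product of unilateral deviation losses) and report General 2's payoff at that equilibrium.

At both Dawn: General 1 loses 12 − 8 = 4 by deviating; General 2 loses 12 − 11 = 1. Product = 4·1 = 4.
At both Noon: General 1 loses 12 − 10 = 2 by deviating; General 2 loses 6 − 2 = 4. Product = 2·4 = 8.
8 > 4, so both Noon is risk-dominant. General 2's payoff there is 6.

6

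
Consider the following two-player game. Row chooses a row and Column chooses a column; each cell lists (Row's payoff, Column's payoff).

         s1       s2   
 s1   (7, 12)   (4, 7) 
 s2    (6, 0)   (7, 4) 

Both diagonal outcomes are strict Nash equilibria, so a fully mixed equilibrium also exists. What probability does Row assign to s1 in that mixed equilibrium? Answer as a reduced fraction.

Row's mix p on s1 must make Column indifferent between s1 and s2.
Column's payoff from s1: 12p + 0(1−p). From s2: 7p + 4(1−p).
Set equal: 5p = 4(1−p) → p = 4/9.

4/9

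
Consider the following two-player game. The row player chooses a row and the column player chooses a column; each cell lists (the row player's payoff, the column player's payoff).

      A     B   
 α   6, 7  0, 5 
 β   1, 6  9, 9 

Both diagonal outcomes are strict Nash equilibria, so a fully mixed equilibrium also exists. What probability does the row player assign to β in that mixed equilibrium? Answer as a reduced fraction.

The row player's mix p on α must make the column player indifferent between A and B.
The column player's payoff from A: 7p + 6(1−p). From B: 5p + 9(1−p).
Set equal: 2p = 3(1−p) → p = 3/5.
Probability on β is 1 − 3/5 = 2/5.

2/5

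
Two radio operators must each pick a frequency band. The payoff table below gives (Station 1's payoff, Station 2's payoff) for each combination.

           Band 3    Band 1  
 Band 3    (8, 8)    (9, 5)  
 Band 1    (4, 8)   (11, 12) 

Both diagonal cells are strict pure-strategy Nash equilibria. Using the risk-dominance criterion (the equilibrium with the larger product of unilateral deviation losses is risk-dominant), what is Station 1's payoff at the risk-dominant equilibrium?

8

At both Band 3: Station 1 loses 8 − 4 = 4 by deviating; Station 2 loses 8 − 5 = 3. Product = 4·3 = 12.
At both Band 1: Station 1 loses 11 − 9 = 2 by deviating; Station 2 loses 12 − 8 = 4. Product = 2·4 = 8.
12 > 8, so both Band 3 is risk-dominant. Station 1's payoff there is 8.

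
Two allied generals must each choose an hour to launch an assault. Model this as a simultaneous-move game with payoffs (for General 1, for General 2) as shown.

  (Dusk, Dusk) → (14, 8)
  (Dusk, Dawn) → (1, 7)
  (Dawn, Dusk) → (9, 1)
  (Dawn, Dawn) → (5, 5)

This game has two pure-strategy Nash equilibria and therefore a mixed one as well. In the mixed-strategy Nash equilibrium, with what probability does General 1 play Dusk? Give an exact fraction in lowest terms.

General 1's mix p on Dusk must make General 2 indifferent between Dusk and Dawn.
General 2's payoff from Dusk: 8p + 1(1−p). From Dawn: 7p + 5(1−p).
Set equal: 1p = 4(1−p) → p = 4/5.

4/5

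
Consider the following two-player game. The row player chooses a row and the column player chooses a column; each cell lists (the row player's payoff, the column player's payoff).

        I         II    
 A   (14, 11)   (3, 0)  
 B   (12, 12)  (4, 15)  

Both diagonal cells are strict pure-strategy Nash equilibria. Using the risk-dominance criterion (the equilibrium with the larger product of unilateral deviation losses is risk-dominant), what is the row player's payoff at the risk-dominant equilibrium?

At (A, I): the row player loses 14 − 12 = 2 by deviating; the column player loses 11 − 0 = 11. Product = 2·11 = 22.
At (B, II): the row player loses 4 − 3 = 1 by deviating; the column player loses 15 − 12 = 3. Product = 1·3 = 3.
22 > 3, so (A, I) is risk-dominant. The row player's payoff there is 14.

14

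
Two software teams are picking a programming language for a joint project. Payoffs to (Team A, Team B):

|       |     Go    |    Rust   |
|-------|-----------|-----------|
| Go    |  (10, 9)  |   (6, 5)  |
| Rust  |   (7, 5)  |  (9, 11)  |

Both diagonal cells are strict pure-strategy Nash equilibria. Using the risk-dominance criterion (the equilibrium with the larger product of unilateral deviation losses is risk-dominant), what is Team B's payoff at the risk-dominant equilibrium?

At both Go: Team A loses 10 − 7 = 3 by deviating; Team B loses 9 − 5 = 4. Product = 3·4 = 12.
At both Rust: Team A loses 9 − 6 = 3 by deviating; Team B loses 11 − 5 = 6. Product = 3·6 = 18.
18 > 12, so both Rust is risk-dominant. Team B's payoff there is 11.

11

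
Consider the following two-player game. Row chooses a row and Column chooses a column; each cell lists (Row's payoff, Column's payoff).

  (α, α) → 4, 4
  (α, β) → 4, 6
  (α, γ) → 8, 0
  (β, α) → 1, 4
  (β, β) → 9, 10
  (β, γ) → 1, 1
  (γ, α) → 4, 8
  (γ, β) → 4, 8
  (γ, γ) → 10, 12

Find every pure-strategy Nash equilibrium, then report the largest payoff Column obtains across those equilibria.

Both β is a pure NE (Row: 9 ≥ 4; Column: 10 ≥ 4). Column gets 10.
Both γ is a pure NE (Row: 10 ≥ 8; Column: 12 ≥ 8). Column gets 12.
Every other cell has a profitable deviation for at least one player. Highest of {10, 12} is 12.

12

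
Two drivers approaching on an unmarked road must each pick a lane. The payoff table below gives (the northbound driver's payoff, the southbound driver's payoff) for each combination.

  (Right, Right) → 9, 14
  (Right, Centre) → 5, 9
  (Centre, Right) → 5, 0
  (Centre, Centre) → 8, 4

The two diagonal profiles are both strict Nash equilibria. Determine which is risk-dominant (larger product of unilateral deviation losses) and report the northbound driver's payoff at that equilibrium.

9

At both Right: the northbound driver loses 9 − 5 = 4 by deviating; the southbound driver loses 14 − 9 = 5. Product = 4·5 = 20.
At both Centre: the northbound driver loses 8 − 5 = 3 by deviating; the southbound driver loses 4 − 0 = 4. Product = 3·4 = 12.
20 > 12, so both Right is risk-dominant. The northbound driver's payoff there is 9.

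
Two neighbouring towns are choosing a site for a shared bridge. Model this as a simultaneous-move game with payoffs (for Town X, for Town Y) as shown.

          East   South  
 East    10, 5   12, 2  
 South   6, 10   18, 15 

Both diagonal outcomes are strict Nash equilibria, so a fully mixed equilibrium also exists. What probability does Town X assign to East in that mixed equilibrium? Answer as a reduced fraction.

Town X's mix p on East must make Town Y indifferent between East and South.
Town Y's payoff from East: 5p + 10(1−p). From South: 2p + 15(1−p).
Set equal: 3p = 5(1−p) → p = 5/8.

5/8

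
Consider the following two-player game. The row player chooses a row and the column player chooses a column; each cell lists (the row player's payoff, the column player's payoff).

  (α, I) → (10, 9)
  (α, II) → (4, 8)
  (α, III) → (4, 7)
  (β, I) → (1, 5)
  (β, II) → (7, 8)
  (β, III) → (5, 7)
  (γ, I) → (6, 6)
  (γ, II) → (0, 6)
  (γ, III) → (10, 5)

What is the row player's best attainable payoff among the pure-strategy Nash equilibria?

(α, I) is a pure NE (the row player: 10 ≥ 6; the column player: 9 ≥ 8). The row player gets 10.
(β, II) is a pure NE (the row player: 7 ≥ 4; the column player: 8 ≥ 7). The row player gets 7.
Every other cell has a profitable deviation for at least one player. Highest of {10, 7} is 10.

10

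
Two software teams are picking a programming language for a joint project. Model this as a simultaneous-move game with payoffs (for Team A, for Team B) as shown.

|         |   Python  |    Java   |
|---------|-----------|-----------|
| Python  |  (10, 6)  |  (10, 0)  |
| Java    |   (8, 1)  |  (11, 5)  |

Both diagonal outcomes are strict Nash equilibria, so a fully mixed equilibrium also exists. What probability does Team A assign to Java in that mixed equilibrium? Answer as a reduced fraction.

Team A's mix p on Python must make Team B indifferent between Python and Java.
Team B's payoff from Python: 6p + 1(1−p). From Java: 0p + 5(1−p).
Set equal: 6p = 4(1−p) → p = 4/10 = 2/5.
Probability on Java is 1 − 2/5 = 3/5.

3/5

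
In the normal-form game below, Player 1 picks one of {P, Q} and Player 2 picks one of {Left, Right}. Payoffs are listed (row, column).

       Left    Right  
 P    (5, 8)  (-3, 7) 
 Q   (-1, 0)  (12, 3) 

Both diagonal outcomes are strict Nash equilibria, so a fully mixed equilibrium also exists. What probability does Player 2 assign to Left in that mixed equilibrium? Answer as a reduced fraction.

Player 2's mix q on Left must make Player 1 indifferent between P and Q.
Player 1's payoff from P: 5q + (-3)(1−q). From Q: (-1)q + 12(1−q).
Set equal: 6q = 15(1−q) → q = 15/21 = 5/7.

5/7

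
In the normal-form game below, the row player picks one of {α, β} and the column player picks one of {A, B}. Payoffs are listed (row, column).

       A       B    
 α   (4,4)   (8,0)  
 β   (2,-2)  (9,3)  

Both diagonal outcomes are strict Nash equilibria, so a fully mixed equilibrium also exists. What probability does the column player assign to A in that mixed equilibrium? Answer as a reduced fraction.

1/3

The column player's mix q on A must make the row player indifferent between α and β.
The row player's payoff from α: 4q + 8(1−q). From β: 2q + 9(1−q).
Set equal: 2q = 1(1−q) → q = 1/3.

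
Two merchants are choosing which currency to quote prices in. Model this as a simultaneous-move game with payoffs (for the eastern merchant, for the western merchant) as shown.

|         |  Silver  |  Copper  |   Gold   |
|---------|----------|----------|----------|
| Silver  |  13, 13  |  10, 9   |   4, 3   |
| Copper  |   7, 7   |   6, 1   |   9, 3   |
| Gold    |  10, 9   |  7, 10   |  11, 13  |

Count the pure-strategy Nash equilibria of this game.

Both Silver: the eastern merchant gets 13 (best alternative 10); the western merchant gets 13 (best alternative 9). Neither deviates — NE.
Both Gold: the eastern merchant gets 11 (best alternative 9); the western merchant gets 13 (best alternative 10). Neither deviates — NE.
Both Copper is not a NE: the eastern merchant would switch to Silver (10 > 6).
No other cell survives both best-response checks, so there are 2 pure NE.

2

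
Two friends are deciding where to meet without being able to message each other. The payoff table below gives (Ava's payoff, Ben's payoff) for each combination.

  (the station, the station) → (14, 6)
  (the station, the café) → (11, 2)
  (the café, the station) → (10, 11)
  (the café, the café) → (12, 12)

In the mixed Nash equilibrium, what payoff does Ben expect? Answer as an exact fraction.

10

Ava mixes with probability p on the station, chosen so Ben is indifferent: 6p + 11(1−p) = 2p + 12(1−p) gives p = 1/5.
Ben's expected payoff is 6·1/5 + 11·4/5 = 10.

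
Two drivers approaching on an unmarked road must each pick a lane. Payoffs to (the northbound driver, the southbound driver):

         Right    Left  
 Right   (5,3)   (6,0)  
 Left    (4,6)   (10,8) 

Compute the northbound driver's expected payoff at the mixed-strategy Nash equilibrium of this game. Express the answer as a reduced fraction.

The southbound driver mixes with probability q on Right, chosen so the northbound driver is indifferent: 5q + 6(1−q) = 4q + 10(1−q) gives q = 4/5.
The northbound driver's expected payoff (from either row, since indifferent) is 5·4/5 + 6·1/5 = 26/5.

26/5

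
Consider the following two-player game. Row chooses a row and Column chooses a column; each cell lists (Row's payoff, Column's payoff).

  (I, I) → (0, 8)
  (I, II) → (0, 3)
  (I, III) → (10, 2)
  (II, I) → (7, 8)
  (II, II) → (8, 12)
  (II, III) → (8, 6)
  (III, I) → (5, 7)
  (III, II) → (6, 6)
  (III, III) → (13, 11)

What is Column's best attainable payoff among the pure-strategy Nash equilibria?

Both II is a pure NE (Row: 8 ≥ 6; Column: 12 ≥ 8). Column gets 12.
Both III is a pure NE (Row: 13 ≥ 10; Column: 11 ≥ 7). Column gets 11.
Every other cell has a profitable deviation for at least one player. Highest of {12, 11} is 12.

12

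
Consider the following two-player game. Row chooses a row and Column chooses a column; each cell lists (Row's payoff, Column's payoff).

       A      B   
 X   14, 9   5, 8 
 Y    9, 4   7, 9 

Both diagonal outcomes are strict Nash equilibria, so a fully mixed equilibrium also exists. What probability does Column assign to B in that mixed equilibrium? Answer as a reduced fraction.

Column's mix q on A must make Row indifferent between X and Y.
Row's payoff from X: 14q + 5(1−q). From Y: 9q + 7(1−q).
Set equal: 5q = 2(1−q) → q = 2/7.
Probability on B is 1 − 2/7 = 5/7.

5/7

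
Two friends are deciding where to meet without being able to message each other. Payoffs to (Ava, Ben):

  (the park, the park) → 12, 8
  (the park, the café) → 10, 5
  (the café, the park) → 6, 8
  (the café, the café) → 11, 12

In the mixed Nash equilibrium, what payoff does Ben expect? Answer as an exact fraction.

Ava mixes with probability p on the park, chosen so Ben is indifferent: 8p + 8(1−p) = 5p + 12(1−p) gives p = 4/7.
Ben's expected payoff is 8·4/7 + 8·3/7 = 8.

8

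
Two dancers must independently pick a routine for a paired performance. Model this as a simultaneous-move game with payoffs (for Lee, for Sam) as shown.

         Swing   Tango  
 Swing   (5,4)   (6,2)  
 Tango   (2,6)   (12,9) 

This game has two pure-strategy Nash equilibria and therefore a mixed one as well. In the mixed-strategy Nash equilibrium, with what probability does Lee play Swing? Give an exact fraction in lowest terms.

Lee's mix p on Swing must make Sam indifferent between Swing and Tango.
Sam's payoff from Swing: 4p + 6(1−p). From Tango: 2p + 9(1−p).
Set equal: 2p = 3(1−p) → p = 3/5.

3/5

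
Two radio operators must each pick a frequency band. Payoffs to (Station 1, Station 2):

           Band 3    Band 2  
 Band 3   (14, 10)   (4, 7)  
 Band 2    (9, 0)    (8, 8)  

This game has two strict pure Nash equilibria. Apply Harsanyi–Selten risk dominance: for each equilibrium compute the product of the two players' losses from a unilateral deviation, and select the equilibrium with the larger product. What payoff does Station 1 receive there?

8

At both Band 3: Station 1 loses 14 − 9 = 5 by deviating; Station 2 loses 10 − 7 = 3. Product = 5·3 = 15.
At both Band 2: Station 1 loses 8 − 4 = 4 by deviating; Station 2 loses 8 − 0 = 8. Product = 4·8 = 32.
32 > 15, so both Band 2 is risk-dominant. Station 1's payoff there is 8.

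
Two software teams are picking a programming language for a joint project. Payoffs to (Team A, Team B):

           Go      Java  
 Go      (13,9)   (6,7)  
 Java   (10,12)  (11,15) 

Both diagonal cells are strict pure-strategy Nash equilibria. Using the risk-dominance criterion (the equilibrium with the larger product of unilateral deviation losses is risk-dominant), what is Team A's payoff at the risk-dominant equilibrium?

At both Go: Team A loses 13 − 10 = 3 by deviating; Team B loses 9 − 7 = 2. Product = 3·2 = 6.
At both Java: Team A loses 11 − 6 = 5 by deviating; Team B loses 15 − 12 = 3. Product = 5·3 = 15.
15 > 6, so both Java is risk-dominant. Team A's payoff there is 11.

11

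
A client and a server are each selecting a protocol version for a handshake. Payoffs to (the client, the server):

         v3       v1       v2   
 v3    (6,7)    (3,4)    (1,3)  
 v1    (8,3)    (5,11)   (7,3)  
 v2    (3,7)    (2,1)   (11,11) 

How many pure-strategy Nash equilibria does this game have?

2

Both v1: the client gets 5 (best alternative 3); the server gets 11 (best alternative 3). Neither deviates — NE.
Both v2: the client gets 11 (best alternative 7); the server gets 11 (best alternative 7). Neither deviates — NE.
Both v3 is not a NE: the client would switch to v1 (8 > 6).
No other cell survives both best-response checks, so there are 2 pure NE.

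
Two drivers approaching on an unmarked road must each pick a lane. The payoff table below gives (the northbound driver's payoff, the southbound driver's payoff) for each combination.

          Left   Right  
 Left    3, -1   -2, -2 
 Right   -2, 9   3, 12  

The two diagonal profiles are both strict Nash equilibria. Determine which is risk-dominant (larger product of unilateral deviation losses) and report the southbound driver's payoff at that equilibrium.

12

At both Left: the northbound driver loses 3 − (-2) = 5 by deviating; the southbound driver loses -1 − (-2) = 1. Product = 5·1 = 5.
At both Right: the northbound driver loses 3 − (-2) = 5 by deviating; the southbound driver loses 12 − 9 = 3. Product = 5·3 = 15.
15 > 5, so both Right is risk-dominant. The southbound driver's payoff there is 12.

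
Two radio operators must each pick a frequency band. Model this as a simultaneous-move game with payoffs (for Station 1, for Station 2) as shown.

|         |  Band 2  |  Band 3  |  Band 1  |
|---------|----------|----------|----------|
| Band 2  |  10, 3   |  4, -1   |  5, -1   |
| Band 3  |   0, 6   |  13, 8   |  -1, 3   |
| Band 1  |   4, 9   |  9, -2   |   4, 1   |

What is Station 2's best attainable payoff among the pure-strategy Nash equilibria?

Both Band 2 is a pure NE (Station 1: 10 ≥ 4; Station 2: 3 ≥ -1). Station 2 gets 3.
Both Band 3 is a pure NE (Station 1: 13 ≥ 9; Station 2: 8 ≥ 6). Station 2 gets 8.
Every other cell has a profitable deviation for at least one player. Highest of {3, 8} is 8.

8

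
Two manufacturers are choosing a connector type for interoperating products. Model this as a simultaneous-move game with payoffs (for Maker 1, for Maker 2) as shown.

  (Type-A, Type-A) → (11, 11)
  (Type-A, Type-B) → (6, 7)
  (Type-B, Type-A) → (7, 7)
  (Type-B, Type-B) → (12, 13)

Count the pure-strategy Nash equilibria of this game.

Both Type-A: Maker 1 gets 11 (best alternative 7); Maker 2 gets 11 (best alternative 7). Neither deviates — NE.
Both Type-B: Maker 1 gets 12 (best alternative 6); Maker 2 gets 13 (best alternative 7). Neither deviates — NE.
(Type-B, Type-A) is not a NE: Maker 1 would switch to Type-A (11 > 7).
No other cell survives both best-response checks, so there are 2 pure NE.

2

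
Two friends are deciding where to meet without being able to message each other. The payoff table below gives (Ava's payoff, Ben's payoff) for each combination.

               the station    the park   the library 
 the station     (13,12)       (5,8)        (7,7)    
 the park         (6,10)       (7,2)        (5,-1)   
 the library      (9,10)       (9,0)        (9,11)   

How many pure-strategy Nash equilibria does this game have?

2

Both the station: Ava gets 13 (best alternative 9); Ben gets 12 (best alternative 8). Neither deviates — NE.
Both the library: Ava gets 9 (best alternative 7); Ben gets 11 (best alternative 10). Neither deviates — NE.
Both the park is not a NE: Ava would switch to the library (9 > 7).
No other cell survives both best-response checks, so there are 2 pure NE.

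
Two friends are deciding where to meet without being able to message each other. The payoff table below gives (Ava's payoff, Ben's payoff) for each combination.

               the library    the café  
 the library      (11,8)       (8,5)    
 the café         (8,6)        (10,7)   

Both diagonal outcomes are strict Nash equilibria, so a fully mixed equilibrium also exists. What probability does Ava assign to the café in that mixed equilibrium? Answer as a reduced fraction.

Ava's mix p on the library must make Ben indifferent between the library and the café.
Ben's payoff from the library: 8p + 6(1−p). From the café: 5p + 7(1−p).
Set equal: 3p = 1(1−p) → p = 1/4.
Probability on the café is 1 − 1/4 = 3/4.

3/4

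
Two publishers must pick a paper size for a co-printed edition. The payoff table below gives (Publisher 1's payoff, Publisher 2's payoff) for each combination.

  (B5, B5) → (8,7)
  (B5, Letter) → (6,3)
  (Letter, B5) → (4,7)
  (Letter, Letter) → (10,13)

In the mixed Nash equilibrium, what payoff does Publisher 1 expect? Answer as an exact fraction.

Publisher 2 mixes with probability q on B5, chosen so Publisher 1 is indifferent: 8q + 6(1−q) = 4q + 10(1−q) gives q = 1/2.
Publisher 1's expected payoff (from either row, since indifferent) is 8·1/2 + 6·1/2 = 7.

7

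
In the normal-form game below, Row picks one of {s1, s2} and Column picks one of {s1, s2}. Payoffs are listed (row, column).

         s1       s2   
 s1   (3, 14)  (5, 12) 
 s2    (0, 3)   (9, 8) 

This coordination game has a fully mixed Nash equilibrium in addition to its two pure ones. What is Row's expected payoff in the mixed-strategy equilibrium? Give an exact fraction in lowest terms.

27/7

Column mixes with probability q on s1, chosen so Row is indifferent: 3q + 5(1−q) = 0q + 9(1−q) gives q = 4/7.
Row's expected payoff (from either row, since indifferent) is 3·4/7 + 5·3/7 = 27/7.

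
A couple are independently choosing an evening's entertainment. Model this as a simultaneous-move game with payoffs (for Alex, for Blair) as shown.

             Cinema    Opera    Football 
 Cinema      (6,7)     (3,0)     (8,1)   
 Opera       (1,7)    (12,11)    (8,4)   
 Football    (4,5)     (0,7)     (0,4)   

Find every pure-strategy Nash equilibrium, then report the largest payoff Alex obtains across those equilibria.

Both Cinema is a pure NE (Alex: 6 ≥ 4; Blair: 7 ≥ 1). Alex gets 6.
Both Opera is a pure NE (Alex: 12 ≥ 3; Blair: 11 ≥ 7). Alex gets 12.
Every other cell has a profitable deviation for at least one player. Highest of {6, 12} is 12.

12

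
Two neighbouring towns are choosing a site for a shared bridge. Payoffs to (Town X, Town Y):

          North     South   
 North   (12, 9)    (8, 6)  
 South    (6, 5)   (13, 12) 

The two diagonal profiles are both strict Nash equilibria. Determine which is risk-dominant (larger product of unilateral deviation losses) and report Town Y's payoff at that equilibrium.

At both North: Town X loses 12 − 6 = 6 by deviating; Town Y loses 9 − 6 = 3. Product = 6·3 = 18.
At both South: Town X loses 13 − 8 = 5 by deviating; Town Y loses 12 − 5 = 7. Product = 5·7 = 35.
35 > 18, so both South is risk-dominant. Town Y's payoff there is 12.

12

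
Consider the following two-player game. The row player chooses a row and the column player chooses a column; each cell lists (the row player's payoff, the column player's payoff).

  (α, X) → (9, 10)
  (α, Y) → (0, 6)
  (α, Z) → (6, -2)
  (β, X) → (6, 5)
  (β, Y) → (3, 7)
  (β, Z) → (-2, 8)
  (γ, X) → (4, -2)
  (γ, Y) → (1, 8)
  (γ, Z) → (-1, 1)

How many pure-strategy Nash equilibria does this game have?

(α, X): the row player gets 9 (best alternative 6); the column player gets 10 (best alternative 6). Neither deviates — NE.
(β, Y) is not a NE: the column player would switch to Z (8 > 7).
No other cell survives both best-response checks, so there is 1 pure NE.

1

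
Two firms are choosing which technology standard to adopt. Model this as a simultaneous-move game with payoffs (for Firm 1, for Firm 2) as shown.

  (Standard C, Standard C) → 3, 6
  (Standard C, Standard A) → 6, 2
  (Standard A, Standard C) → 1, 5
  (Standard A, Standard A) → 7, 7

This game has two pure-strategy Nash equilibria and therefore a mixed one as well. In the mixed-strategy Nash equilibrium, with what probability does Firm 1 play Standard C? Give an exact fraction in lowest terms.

Firm 1's mix p on Standard C must make Firm 2 indifferent between Standard C and Standard A.
Firm 2's payoff from Standard C: 6p + 5(1−p). From Standard A: 2p + 7(1−p).
Set equal: 4p = 2(1−p) → p = 2/6 = 1/3.

1/3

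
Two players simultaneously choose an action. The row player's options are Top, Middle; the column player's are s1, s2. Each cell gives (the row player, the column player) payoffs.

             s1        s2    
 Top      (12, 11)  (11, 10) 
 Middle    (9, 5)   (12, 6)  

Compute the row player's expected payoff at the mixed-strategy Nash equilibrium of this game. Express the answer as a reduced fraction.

The column player mixes with probability q on s1, chosen so the row player is indifferent: 12q + 11(1−q) = 9q + 12(1−q) gives q = 1/4.
The row player's expected payoff (from either row, since indifferent) is 12·1/4 + 11·3/4 = 45/4.

45/4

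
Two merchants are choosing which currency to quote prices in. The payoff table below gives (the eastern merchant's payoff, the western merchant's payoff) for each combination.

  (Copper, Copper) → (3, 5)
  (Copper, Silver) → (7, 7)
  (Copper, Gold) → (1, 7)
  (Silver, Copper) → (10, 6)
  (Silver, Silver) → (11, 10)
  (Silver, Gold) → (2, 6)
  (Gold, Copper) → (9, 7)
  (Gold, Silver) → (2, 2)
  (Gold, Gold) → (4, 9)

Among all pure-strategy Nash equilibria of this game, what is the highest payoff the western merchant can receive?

10

Both Silver is a pure NE (the eastern merchant: 11 ≥ 7; the western merchant: 10 ≥ 6). The western merchant gets 10.
Both Gold is a pure NE (the eastern merchant: 4 ≥ 2; the western merchant: 9 ≥ 7). The western merchant gets 9.
Every other cell has a profitable deviation for at least one player. Highest of {10, 9} is 10.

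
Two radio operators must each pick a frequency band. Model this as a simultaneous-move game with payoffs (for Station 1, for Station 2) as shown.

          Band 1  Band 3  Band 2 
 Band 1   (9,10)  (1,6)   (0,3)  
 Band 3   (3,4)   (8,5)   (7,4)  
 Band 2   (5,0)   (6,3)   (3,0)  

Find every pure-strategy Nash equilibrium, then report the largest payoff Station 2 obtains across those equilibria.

Both Band 1 is a pure NE (Station 1: 9 ≥ 5; Station 2: 10 ≥ 6). Station 2 gets 10.
Both Band 3 is a pure NE (Station 1: 8 ≥ 6; Station 2: 5 ≥ 4). Station 2 gets 5.
Every other cell has a profitable deviation for at least one player. Highest of {10, 5} is 10.

10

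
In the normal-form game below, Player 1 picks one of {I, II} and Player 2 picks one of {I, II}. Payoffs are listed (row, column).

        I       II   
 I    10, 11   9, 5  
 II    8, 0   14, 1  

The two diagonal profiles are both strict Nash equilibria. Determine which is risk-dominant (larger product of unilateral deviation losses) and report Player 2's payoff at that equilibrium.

11

At both I: Player 1 loses 10 − 8 = 2 by deviating; Player 2 loses 11 − 5 = 6. Product = 2·6 = 12.
At both II: Player 1 loses 14 − 9 = 5 by deviating; Player 2 loses 1 − 0 = 1. Product = 5·1 = 5.
12 > 5, so both I is risk-dominant. Player 2's payoff there is 11.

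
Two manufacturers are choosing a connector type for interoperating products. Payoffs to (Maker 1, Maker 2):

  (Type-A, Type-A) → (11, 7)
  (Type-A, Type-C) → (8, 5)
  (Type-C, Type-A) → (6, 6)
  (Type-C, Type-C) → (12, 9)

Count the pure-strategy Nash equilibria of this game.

Both Type-A: Maker 1 gets 11 (best alternative 6); Maker 2 gets 7 (best alternative 5). Neither deviates — NE.
Both Type-C: Maker 1 gets 12 (best alternative 8); Maker 2 gets 9 (best alternative 6). Neither deviates — NE.
(Type-C, Type-A) is not a NE: Maker 1 would switch to Type-A (11 > 6).
No other cell survives both best-response checks, so there are 2 pure NE.

2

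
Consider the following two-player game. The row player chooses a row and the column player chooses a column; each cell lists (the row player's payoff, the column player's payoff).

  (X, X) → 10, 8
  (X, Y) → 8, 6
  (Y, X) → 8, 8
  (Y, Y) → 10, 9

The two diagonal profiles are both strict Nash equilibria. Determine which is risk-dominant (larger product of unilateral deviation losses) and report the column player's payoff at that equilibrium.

8

At both X: the row player loses 10 − 8 = 2 by deviating; the column player loses 8 − 6 = 2. Product = 2·2 = 4.
At both Y: the row player loses 10 − 8 = 2 by deviating; the column player loses 9 − 8 = 1. Product = 2·1 = 2.
4 > 2, so both X is risk-dominant. The column player's payoff there is 8.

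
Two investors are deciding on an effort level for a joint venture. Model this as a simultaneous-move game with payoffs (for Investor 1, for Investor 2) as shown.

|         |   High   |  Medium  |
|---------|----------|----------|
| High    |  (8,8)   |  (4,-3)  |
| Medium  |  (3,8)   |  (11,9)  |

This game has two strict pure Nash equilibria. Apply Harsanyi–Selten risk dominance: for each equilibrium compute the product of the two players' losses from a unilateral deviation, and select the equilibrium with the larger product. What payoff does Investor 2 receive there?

At both High: Investor 1 loses 8 − 3 = 5 by deviating; Investor 2 loses 8 − (-3) = 11. Product = 5·11 = 55.
At both Medium: Investor 1 loses 11 − 4 = 7 by deviating; Investor 2 loses 9 − 8 = 1. Product = 7·1 = 7.
55 > 7, so both High is risk-dominant. Investor 2's payoff there is 8.

8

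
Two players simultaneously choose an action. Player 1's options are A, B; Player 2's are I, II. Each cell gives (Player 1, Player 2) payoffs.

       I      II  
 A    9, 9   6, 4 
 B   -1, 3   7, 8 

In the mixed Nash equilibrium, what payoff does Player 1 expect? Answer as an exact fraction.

Player 2 mixes with probability q on I, chosen so Player 1 is indifferent: 9q + 6(1−q) = (-1)q + 7(1−q) gives q = 1/11.
Player 1's expected payoff (from either row, since indifferent) is 9·1/11 + 6·10/11 = 69/11.

69/11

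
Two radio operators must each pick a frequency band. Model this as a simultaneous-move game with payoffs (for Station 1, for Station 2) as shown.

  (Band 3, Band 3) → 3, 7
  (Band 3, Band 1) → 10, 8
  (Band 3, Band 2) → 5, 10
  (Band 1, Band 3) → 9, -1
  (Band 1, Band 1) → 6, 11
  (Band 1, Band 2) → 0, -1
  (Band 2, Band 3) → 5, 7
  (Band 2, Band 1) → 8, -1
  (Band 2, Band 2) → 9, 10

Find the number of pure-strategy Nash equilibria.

1

Both Band 2: Station 1 gets 9 (best alternative 5); Station 2 gets 10 (best alternative 7). Neither deviates — NE.
Both Band 3 is not a NE: Station 1 would switch to Band 1 (9 > 3).
No other cell survives both best-response checks, so there is 1 pure NE.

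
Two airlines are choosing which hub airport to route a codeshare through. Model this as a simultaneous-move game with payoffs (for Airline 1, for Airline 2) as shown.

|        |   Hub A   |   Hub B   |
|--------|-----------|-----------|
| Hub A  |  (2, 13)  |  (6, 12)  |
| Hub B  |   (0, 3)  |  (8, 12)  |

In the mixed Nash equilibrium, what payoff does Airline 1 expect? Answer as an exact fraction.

4

Airline 2 mixes with probability q on Hub A, chosen so Airline 1 is indifferent: 2q + 6(1−q) = 0q + 8(1−q) gives q = 1/2.
Airline 1's expected payoff (from either row, since indifferent) is 2·1/2 + 6·1/2 = 4.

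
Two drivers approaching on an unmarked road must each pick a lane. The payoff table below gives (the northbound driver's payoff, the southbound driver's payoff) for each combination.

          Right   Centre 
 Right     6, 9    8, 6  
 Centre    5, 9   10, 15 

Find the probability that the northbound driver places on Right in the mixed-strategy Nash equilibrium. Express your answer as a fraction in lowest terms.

2/3

The northbound driver's mix p on Right must make the southbound driver indifferent between Right and Centre.
The southbound driver's payoff from Right: 9p + 9(1−p). From Centre: 6p + 15(1−p).
Set equal: 3p = 6(1−p) → p = 6/9 = 2/3.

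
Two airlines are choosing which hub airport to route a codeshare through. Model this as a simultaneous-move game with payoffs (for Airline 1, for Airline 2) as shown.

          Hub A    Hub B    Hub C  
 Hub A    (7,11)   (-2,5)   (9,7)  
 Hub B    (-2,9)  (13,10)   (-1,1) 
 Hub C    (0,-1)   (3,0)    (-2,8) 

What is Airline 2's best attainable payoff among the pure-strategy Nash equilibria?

Both Hub A is a pure NE (Airline 1: 7 ≥ 0; Airline 2: 11 ≥ 7). Airline 2 gets 11.
Both Hub B is a pure NE (Airline 1: 13 ≥ 3; Airline 2: 10 ≥ 9). Airline 2 gets 10.
Every other cell has a profitable deviation for at least one player. Highest of {11, 10} is 11.

11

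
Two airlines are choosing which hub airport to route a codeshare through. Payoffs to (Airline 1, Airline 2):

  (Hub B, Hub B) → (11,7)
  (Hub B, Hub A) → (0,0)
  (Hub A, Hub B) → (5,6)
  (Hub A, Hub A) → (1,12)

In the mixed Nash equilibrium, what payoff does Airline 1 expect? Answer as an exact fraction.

11/7

Airline 2 mixes with probability q on Hub B, chosen so Airline 1 is indifferent: 11q + 0(1−q) = 5q + 1(1−q) gives q = 1/7.
Airline 1's expected payoff (from either row, since indifferent) is 11·1/7 + 0·6/7 = 11/7.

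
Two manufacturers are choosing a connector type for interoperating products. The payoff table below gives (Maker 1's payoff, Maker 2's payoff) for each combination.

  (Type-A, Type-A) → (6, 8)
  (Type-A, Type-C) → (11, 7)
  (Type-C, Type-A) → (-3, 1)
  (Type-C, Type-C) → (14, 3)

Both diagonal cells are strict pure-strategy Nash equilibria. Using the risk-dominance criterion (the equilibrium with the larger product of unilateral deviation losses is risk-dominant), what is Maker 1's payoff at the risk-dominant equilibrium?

At both Type-A: Maker 1 loses 6 − (-3) = 9 by deviating; Maker 2 loses 8 − 7 = 1. Product = 9·1 = 9.
At both Type-C: Maker 1 loses 14 − 11 = 3 by deviating; Maker 2 loses 3 − 1 = 2. Product = 3·2 = 6.
9 > 6, so both Type-A is risk-dominant. Maker 1's payoff there is 6.

6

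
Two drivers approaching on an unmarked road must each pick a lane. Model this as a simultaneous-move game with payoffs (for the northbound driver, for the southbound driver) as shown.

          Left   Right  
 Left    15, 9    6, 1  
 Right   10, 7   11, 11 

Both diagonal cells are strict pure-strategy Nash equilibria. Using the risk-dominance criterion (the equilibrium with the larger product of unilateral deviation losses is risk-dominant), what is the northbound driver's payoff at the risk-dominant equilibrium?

15

At both Left: the northbound driver loses 15 − 10 = 5 by deviating; the southbound driver loses 9 − 1 = 8. Product = 5·8 = 40.
At both Right: the northbound driver loses 11 − 6 = 5 by deviating; the southbound driver loses 11 − 7 = 4. Product = 5·4 = 20.
40 > 20, so both Left is risk-dominant. The northbound driver's payoff there is 15.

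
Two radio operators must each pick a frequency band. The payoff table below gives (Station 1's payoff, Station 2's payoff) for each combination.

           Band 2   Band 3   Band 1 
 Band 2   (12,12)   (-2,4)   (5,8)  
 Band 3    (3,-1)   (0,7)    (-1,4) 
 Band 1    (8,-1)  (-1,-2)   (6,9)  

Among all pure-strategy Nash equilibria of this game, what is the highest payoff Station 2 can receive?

Both Band 2 is a pure NE (Station 1: 12 ≥ 8; Station 2: 12 ≥ 8). Station 2 gets 12.
Both Band 3 is a pure NE (Station 1: 0 ≥ -1; Station 2: 7 ≥ 4). Station 2 gets 7.
Both Band 1 is a pure NE (Station 1: 6 ≥ 5; Station 2: 9 ≥ -1). Station 2 gets 9.
Every other cell has a profitable deviation for at least one player. Highest of {12, 7, 9} is 12.

12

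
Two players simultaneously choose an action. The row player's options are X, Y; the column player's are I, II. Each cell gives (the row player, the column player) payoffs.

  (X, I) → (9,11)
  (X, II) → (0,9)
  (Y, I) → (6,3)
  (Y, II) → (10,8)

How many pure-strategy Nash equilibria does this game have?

2

(X, I): the row player gets 9 (best alternative 6); the column player gets 11 (best alternative 9). Neither deviates — NE.
(Y, II): the row player gets 10 (best alternative 0); the column player gets 8 (best alternative 3). Neither deviates — NE.
(X, II) is not a NE: the row player would switch to Y (10 > 0).
No other cell survives both best-response checks, so there are 2 pure NE.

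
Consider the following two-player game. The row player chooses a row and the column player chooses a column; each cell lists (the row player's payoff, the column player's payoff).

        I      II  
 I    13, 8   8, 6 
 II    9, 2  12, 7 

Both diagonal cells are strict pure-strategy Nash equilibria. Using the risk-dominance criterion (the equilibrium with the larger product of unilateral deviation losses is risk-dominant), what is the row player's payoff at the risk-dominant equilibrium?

12

At both I: the row player loses 13 − 9 = 4 by deviating; the column player loses 8 − 6 = 2. Product = 4·2 = 8.
At both II: the row player loses 12 − 8 = 4 by deviating; the column player loses 7 − 2 = 5. Product = 4·5 = 20.
20 > 8, so both II is risk-dominant. The row player's payoff there is 12.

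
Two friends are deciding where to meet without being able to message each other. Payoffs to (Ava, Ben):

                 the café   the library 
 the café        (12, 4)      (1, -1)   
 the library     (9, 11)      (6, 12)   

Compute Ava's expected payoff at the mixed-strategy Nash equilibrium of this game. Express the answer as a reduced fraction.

Ben mixes with probability q on the café, chosen so Ava is indifferent: 12q + 1(1−q) = 9q + 6(1−q) gives q = 5/8.
Ava's expected payoff (from either row, since indifferent) is 12·5/8 + 1·3/8 = 63/8.

63/8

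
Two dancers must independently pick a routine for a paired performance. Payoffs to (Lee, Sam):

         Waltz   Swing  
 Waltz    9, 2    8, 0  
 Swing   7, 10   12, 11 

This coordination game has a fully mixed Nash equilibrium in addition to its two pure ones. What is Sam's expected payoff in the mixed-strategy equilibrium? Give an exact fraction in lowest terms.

22/3

Lee mixes with probability p on Waltz, chosen so Sam is indifferent: 2p + 10(1−p) = 0p + 11(1−p) gives p = 1/3.
Sam's expected payoff is 2·1/3 + 10·2/3 = 22/3.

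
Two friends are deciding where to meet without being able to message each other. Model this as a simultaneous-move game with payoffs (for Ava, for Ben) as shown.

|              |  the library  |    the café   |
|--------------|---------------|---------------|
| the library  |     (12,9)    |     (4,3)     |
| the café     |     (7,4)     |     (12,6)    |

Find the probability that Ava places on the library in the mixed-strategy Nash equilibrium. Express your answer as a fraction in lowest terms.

1/4

Ava's mix p on the library must make Ben indifferent between the library and the café.
Ben's payoff from the library: 9p + 4(1−p). From the café: 3p + 6(1−p).
Set equal: 6p = 2(1−p) → p = 2/8 = 1/4.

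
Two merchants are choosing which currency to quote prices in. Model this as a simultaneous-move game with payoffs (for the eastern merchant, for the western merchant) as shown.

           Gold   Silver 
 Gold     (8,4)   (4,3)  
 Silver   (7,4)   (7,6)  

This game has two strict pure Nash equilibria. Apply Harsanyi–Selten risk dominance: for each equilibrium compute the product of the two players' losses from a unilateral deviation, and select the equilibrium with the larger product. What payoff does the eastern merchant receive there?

7

At both Gold: the eastern merchant loses 8 − 7 = 1 by deviating; the western merchant loses 4 − 3 = 1. Product = 1·1 = 1.
At both Silver: the eastern merchant loses 7 − 4 = 3 by deviating; the western merchant loses 6 − 4 = 2. Product = 3·2 = 6.
6 > 1, so both Silver is risk-dominant. The eastern merchant's payoff there is 7.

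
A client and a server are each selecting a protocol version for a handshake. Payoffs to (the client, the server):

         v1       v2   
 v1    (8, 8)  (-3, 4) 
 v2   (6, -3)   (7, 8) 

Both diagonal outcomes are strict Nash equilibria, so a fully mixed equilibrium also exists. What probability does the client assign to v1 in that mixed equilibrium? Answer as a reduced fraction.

11/15

The client's mix p on v1 must make the server indifferent between v1 and v2.
The server's payoff from v1: 8p + (-3)(1−p). From v2: 4p + 8(1−p).
Set equal: 4p = 11(1−p) → p = 11/15.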